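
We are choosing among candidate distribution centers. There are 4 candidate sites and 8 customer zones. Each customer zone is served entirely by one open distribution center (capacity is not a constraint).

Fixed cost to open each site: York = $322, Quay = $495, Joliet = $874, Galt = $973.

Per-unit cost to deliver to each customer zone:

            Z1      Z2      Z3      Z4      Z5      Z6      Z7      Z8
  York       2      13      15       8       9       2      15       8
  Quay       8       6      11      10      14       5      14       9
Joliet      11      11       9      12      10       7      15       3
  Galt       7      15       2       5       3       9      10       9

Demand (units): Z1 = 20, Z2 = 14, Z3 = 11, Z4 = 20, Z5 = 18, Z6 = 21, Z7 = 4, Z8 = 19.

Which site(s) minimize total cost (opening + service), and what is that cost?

Open York only; minimum total cost 1285.

For any fixed open set, each customer zone goes to its cheapest open site; total = fixed + service.
{York}: Z1→York 2·20=40, Z2→York 13·14=182, Z3→York 15·11=165, Z4→York 8·20=160, Z5→York 9·18=162, Z6→York 2·21=42, Z7→York 15·4=60, Z8→York 8·19=152. Service 963; fixed 322; total 1285.
{York, Quay}: service 817 + fixed 817 = 1634
{Quay}: Z1→Quay 8·20=160, Z2→Quay 6·14=84, Z3→Quay 11·11=121, Z4→Quay 10·20=200, Z5→Quay 14·18=252, Z6→Quay 5·21=105, Z7→Quay 14·4=56, Z8→Quay 9·19=171. Service 1149; fixed 495; total 1644.
{York, Quay, Joliet, Galt}: Z1→York 2·20=40, Z2→Quay 6·14=84, Z3→Galt 2·11=22, Z4→Galt 5·20=100, Z5→Galt 3·18=54, Z6→York 2·21=42, Z7→Galt 10·4=40, Z8→Joliet 3·19=57. Service 439; fixed 2664; total 3103.
No other subset beats 1285.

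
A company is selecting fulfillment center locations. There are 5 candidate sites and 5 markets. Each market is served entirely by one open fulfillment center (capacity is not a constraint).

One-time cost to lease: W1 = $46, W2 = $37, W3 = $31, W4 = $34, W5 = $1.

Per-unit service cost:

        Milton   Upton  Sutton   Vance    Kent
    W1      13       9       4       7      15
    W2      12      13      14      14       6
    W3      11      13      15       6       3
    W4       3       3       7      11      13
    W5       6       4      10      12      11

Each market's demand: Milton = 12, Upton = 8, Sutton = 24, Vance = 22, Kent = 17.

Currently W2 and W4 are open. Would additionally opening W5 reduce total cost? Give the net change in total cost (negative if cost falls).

No — net change +1 (cost rises by 1).

Current service cost with {W2, W4}: 572.
Adding W5: each market re-picks its cheapest; new service cost 572, saving 0.
Extra fixed cost: 1. Net change = 1 − 0 = 1.
(Totals: 643 → 644.)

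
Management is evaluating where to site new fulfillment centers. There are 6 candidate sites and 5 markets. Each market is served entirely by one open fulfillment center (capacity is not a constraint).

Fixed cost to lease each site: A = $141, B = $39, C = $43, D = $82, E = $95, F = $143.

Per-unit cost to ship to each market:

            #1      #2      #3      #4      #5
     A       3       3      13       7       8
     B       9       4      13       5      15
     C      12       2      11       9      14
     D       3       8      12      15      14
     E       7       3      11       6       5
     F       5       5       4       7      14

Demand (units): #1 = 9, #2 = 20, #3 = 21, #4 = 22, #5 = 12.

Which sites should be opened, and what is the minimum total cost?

Open E and F; minimum total cost 619.

For any fixed open set, each market goes to its cheapest open site; total = fixed + service.
{E, F}: #1→F 5·9=45, #2→E 3·20=60, #3→F 4·21=84, #4→E 6·22=132, #5→E 5·12=60. Service 381; fixed 238; total 619.
{B, E, F}: service 359 + fixed 277 = 636
{E}: #1→E 7·9=63, #2→E 3·20=60, #3→E 11·21=231, #4→E 6·22=132, #5→E 5·12=60. Service 546; fixed 95; total 641.
{A, B, C, D, E, F}: #1→A 3·9=27, #2→C 2·20=40, #3→F 4·21=84, #4→B 5·22=110, #5→E 5·12=60. Service 321; fixed 543; total 864.
No other subset beats 619.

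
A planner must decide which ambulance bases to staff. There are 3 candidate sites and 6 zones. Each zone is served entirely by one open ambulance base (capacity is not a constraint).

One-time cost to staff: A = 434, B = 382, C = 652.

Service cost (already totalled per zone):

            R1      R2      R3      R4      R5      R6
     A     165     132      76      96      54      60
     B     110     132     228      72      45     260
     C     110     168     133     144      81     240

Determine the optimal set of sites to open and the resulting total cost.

Open A only; minimum total cost 1017.

For any fixed open set, each zone goes to its cheapest open site; total = fixed + service.
{A}: R1→A 165, R2→A 132, R3→A 76, R4→A 96, R5→A 54, R6→A 60. Service 583; fixed 434; total 1017.
{B}: service 847 + fixed 382 = 1229
{A, B}: R1→B 110, R2→A 132, R3→A 76, R4→B 72, R5→B 45, R6→A 60. Service 495; fixed 816; total 1311.
{A, B, C}: R1→B 110, R2→A 132, R3→A 76, R4→B 72, R5→B 45, R6→A 60. Service 495; fixed 1468; total 1963.
(All 7 nonempty subsets were checked; A only is lowest.)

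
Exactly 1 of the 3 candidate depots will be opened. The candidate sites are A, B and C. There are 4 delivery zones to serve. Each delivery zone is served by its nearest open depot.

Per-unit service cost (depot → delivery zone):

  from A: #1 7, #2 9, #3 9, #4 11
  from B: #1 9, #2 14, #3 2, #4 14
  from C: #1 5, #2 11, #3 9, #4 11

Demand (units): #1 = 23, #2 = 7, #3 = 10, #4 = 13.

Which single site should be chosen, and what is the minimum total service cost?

Choose C only; total service cost 425.

With exactly 1 open, each delivery zone uses its cheapest among the chosen.
{C}: #1→C 5·23=115, #2→C 11·7=77, #3→C 9·10=90, #4→C 11·13=143. Service cost 425.
{A}: service cost 457
{B}: service cost 507
Among all 3 size-1 choices, {C} is lowest.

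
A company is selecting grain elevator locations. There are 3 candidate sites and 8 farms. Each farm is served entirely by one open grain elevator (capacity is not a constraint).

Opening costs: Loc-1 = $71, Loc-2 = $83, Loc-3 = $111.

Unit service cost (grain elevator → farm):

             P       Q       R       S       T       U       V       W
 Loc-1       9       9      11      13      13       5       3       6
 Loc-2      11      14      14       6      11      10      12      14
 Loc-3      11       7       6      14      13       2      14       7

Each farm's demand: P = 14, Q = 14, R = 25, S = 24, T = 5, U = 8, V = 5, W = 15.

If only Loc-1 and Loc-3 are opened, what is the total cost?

Total cost: 1054

Each farm is assigned to its cheapest site among the open ones.
{Loc-1, Loc-3}: P→Loc-1 9·14=126, Q→Loc-3 7·14=98, R→Loc-3 6·25=150, S→Loc-1 13·24=312, T→Loc-1 13·5=65, U→Loc-3 2·8=16, V→Loc-1 3·5=15, W→Loc-1 6·15=90. Service 872; fixed 182; total 1054.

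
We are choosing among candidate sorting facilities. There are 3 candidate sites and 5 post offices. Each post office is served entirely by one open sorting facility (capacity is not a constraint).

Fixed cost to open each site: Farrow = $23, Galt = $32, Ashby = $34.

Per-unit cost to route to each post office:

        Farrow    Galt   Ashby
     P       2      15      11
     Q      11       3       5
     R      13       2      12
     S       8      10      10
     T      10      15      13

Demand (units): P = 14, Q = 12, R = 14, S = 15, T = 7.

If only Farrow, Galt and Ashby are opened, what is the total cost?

Total cost: 371

Each post office is assigned to its cheapest site among the open ones.
{Farrow, Galt, Ashby}: P→Farrow 2·14=28, Q→Galt 3·12=36, R→Galt 2·14=28, S→Farrow 8·15=120, T→Farrow 10·7=70. Service 282; fixed 89; total 371.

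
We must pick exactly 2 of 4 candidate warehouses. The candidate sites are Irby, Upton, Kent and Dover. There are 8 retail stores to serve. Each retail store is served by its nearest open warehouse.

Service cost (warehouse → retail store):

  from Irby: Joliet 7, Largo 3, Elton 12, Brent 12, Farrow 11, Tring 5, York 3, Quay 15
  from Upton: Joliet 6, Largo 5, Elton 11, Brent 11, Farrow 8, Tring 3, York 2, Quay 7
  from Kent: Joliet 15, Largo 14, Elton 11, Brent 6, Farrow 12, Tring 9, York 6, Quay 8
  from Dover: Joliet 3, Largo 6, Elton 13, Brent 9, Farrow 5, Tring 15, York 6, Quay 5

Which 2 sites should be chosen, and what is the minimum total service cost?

With exactly 2 open, each retail store uses its cheapest among the chosen.
{Upton, Dover}: Joliet→Dover 3, Largo→Upton 5, Elton→Upton 11, Brent→Dover 9, Farrow→Dover 5, Tring→Upton 3, York→Upton 2, Quay→Dover 5. Service cost 43.
{Irby, Dover}: service cost 45
{Upton, Kent}: service cost 48
Among all 6 size-2 choices, {Upton, Dover} is lowest.

Choose Upton and Dover; total service cost 43.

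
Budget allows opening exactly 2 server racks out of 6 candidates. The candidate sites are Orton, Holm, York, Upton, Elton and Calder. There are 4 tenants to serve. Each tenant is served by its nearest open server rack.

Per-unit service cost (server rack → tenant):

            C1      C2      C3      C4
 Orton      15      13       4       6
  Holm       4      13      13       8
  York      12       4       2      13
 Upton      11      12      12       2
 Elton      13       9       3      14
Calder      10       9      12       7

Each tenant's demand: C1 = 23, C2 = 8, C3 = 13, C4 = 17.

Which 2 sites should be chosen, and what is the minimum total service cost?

With exactly 2 open, each tenant uses its cheapest among the chosen.
{Holm, York}: C1→Holm 4·23=92, C2→York 4·8=32, C3→York 2·13=26, C4→Holm 8·17=136. Service cost 286.
{Holm, Elton}: service cost 339
{York, Upton}: service cost 345
Among all 15 size-2 choices, {Holm, York} is lowest.

Choose Holm and York; total service cost 286.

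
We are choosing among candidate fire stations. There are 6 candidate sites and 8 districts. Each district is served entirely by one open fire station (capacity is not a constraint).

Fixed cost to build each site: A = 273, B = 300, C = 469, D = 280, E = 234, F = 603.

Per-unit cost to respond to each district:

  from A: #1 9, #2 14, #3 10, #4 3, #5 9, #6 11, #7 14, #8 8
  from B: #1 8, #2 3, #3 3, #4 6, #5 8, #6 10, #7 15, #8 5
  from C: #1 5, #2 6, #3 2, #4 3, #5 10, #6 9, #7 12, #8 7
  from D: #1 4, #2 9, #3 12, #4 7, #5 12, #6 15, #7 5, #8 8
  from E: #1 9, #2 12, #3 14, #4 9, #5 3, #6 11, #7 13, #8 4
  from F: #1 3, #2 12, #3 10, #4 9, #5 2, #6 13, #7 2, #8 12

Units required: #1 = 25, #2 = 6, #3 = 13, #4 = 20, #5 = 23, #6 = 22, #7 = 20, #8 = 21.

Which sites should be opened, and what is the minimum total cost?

For any fixed open set, each district goes to its cheapest open site; total = fixed + service.
{D, E}: #1→D 4·25=100, #2→D 9·6=54, #3→D 12·13=156, #4→D 7·20=140, #5→E 3·23=69, #6→E 11·22=242, #7→D 5·20=100, #8→E 4·21=84. Service 945; fixed 514; total 1459.
{B, D}: #1→D 4·25=100, #2→B 3·6=18, #3→B 3·13=39, #4→B 6·20=120, #5→B 8·23=184, #6→B 10·22=220, #7→D 5·20=100, #8→B 5·21=105. Service 886; fixed 580; total 1466.
{B}: service 1186 + fixed 300 = 1486
{A, B, C, D, E, F}: service 547 + fixed 2159 = 2706
No other subset beats 1459.

Open D and E; minimum total cost 1459.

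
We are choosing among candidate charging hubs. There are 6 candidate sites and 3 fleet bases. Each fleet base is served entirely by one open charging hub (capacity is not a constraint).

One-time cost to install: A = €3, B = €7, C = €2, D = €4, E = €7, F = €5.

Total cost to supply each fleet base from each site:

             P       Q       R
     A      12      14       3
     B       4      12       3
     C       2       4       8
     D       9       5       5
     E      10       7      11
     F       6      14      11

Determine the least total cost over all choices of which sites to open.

Minimum total cost: 14

For any fixed open set, each fleet base goes to its cheapest open site; total = fixed + service.
{A, C}: P→C 2, Q→C 4, R→A 3. Service 9; fixed 5; total 14.
{C}: P→C 2, Q→C 4, R→C 8. Service 14; fixed 2; total 16.
{C, D}: P→C 2, Q→C 4, R→D 5. Service 11; fixed 6; total 17.
{A, B, C, D, E, F}: service 9 + fixed 28 = 37
No other subset beats 14.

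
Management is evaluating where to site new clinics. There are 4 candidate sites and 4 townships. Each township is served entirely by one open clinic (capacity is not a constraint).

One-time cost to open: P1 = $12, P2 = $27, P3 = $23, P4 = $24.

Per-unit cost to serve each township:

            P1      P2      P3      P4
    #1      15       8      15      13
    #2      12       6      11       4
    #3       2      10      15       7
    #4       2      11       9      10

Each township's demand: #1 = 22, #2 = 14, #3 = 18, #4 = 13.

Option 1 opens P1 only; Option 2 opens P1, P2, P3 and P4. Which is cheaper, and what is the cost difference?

Option 1: {P1}: #1→P1 15·22=330, #2→P1 12·14=168, #3→P1 2·18=36, #4→P1 2·13=26. Service 560; fixed 12; total 572.
Option 2: {P1, P2, P3, P4}: #1→P2 8·22=176, #2→P4 4·14=56, #3→P1 2·18=36, #4→P1 2·13=26. Service 294; fixed 86; total 380.
Difference: |572 − 380| = 192.

Option 2 is cheaper by 192.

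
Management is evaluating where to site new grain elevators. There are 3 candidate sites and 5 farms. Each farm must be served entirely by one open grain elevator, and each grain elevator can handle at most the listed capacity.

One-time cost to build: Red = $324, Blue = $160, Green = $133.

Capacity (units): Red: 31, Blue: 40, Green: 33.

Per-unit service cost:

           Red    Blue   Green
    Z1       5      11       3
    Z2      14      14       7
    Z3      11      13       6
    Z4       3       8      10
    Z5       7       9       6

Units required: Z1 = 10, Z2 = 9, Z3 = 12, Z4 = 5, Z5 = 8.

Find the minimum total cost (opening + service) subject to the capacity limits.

Open {Blue, Green}: Z1→Green 3·10=30, Z2→Green 7·9=63, Z3→Green 6·12=72, Z4→Blue 8·5=40, Z5→Blue 9·8=72.
Loads: Blue carries 13/40, Green carries 31/33. Service 277; fixed 293; total 570.
Next best feasible plan costs 609.

Minimum total cost: 570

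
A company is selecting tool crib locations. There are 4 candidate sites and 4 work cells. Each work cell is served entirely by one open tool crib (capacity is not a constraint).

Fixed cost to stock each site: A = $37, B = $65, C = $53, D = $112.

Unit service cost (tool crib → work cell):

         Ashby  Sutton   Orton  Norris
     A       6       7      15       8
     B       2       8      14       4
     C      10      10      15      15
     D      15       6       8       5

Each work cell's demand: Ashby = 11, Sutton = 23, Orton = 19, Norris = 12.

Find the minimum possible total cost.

For any fixed open set, each work cell goes to its cheapest open site; total = fixed + service.
{B, D}: Ashby→B 2·11=22, Sutton→D 6·23=138, Orton→D 8·19=152, Norris→B 4·12=48. Service 360; fixed 177; total 537.
{A, D}: Ashby→A 6·11=66, Sutton→D 6·23=138, Orton→D 8·19=152, Norris→D 5·12=60. Service 416; fixed 149; total 565.
{A, B, D}: Ashby→B 2·11=22, Sutton→D 6·23=138, Orton→D 8·19=152, Norris→B 4·12=48. Service 360; fixed 214; total 574.
{A, B, C, D}: service 360 + fixed 267 = 627
(All 15 nonempty subsets were checked; B and D is lowest.)

Minimum total cost: 537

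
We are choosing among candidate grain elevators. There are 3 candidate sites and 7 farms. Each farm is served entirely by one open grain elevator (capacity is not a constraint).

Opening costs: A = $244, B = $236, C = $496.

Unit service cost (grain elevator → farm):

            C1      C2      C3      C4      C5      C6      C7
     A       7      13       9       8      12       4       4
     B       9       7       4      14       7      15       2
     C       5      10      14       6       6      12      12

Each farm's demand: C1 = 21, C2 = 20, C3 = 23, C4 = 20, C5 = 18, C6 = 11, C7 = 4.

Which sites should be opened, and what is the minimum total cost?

Open A and B; minimum total cost 1197.

For any fixed open set, each farm goes to its cheapest open site; total = fixed + service.
{A, B}: C1→A 7·21=147, C2→B 7·20=140, C3→B 4·23=92, C4→A 8·20=160, C5→B 7·18=126, C6→A 4·11=44, C7→B 2·4=8. Service 717; fixed 480; total 1197.
{B}: C1→B 9·21=189, C2→B 7·20=140, C3→B 4·23=92, C4→B 14·20=280, C5→B 7·18=126, C6→B 15·11=165, C7→B 2·4=8. Service 1000; fixed 236; total 1236.
{A}: C1→A 7·21=147, C2→A 13·20=260, C3→A 9·23=207, C4→A 8·20=160, C5→A 12·18=216, C6→A 4·11=44, C7→A 4·4=16. Service 1050; fixed 244; total 1294.
{A, B, C}: C1→C 5·21=105, C2→B 7·20=140, C3→B 4·23=92, C4→C 6·20=120, C5→C 6·18=108, C6→A 4·11=44, C7→B 2·4=8. Service 617; fixed 976; total 1593.
(All 7 nonempty subsets were checked; A and B is lowest.)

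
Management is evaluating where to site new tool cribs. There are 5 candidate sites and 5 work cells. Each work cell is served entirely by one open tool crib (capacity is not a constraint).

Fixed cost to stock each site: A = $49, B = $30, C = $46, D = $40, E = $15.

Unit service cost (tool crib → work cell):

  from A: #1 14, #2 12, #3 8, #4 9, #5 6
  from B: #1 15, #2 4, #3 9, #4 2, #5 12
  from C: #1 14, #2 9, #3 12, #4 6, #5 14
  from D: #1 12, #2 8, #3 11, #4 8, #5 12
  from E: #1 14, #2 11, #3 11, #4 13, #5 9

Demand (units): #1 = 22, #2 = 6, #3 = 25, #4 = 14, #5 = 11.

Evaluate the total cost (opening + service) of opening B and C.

Total cost: 793

Each work cell is assigned to its cheapest site among the open ones.
{B, C}: #1→C 14·22=308, #2→B 4·6=24, #3→B 9·25=225, #4→B 2·14=28, #5→B 12·11=132. Service 717; fixed 76; total 793.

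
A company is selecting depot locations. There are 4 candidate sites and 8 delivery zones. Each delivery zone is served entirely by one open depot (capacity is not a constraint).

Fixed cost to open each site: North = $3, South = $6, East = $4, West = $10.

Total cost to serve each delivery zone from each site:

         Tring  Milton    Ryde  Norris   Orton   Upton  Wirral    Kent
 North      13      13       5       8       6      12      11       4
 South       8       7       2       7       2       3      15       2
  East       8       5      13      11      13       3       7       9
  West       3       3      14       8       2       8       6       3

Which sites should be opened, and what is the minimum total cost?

Open South and West; minimum total cost 44.

For any fixed open set, each delivery zone goes to its cheapest open site; total = fixed + service.
{South, West}: Tring→West 3, Milton→West 3, Ryde→South 2, Norris→South 7, Orton→South 2, Upton→South 3, Wirral→West 6, Kent→South 2. Service 28; fixed 16; total 44.
{South, East}: service 36 + fixed 10 = 46
{North, South, West}: service 28 + fixed 19 = 47
{North, South, East, West}: Tring→West 3, Milton→West 3, Ryde→South 2, Norris→South 7, Orton→South 2, Upton→South 3, Wirral→West 6, Kent→South 2. Service 28; fixed 23; total 51.
(All 15 nonempty subsets were checked; South and West is lowest.)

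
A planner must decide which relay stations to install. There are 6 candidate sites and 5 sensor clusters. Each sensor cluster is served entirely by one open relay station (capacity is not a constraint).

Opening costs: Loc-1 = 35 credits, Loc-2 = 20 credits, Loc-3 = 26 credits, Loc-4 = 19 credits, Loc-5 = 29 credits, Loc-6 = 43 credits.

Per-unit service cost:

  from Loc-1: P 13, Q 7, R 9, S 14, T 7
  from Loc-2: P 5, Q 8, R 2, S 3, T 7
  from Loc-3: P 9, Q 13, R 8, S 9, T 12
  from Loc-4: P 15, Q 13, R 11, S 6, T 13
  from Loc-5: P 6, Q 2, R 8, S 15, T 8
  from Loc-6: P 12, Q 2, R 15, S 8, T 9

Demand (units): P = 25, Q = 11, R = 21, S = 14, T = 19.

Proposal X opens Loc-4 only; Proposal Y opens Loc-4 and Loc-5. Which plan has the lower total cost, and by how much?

Proposal Y is cheaper by 475.

Proposal X: {Loc-4}: P→Loc-4 15·25=375, Q→Loc-4 13·11=143, R→Loc-4 11·21=231, S→Loc-4 6·14=84, T→Loc-4 13·19=247. Service 1080; fixed 19; total 1099.
Proposal Y: {Loc-4, Loc-5}: P→Loc-5 6·25=150, Q→Loc-5 2·11=22, R→Loc-5 8·21=168, S→Loc-4 6·14=84, T→Loc-5 8·19=152. Service 576; fixed 48; total 624.
Difference: |1099 − 624| = 475.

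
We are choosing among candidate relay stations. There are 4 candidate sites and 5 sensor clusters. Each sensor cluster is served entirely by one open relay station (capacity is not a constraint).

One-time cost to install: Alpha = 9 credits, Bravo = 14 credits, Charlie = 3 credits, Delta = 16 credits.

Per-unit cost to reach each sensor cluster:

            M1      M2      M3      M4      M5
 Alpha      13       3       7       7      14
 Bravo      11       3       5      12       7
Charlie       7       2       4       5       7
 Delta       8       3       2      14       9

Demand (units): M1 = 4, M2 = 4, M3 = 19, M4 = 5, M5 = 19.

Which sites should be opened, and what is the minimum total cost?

For any fixed open set, each sensor cluster goes to its cheapest open site; total = fixed + service.
{Charlie, Delta}: M1→Charlie 7·4=28, M2→Charlie 2·4=8, M3→Delta 2·19=38, M4→Charlie 5·5=25, M5→Charlie 7·19=133. Service 232; fixed 19; total 251.
{Alpha, Charlie, Delta}: service 232 + fixed 28 = 260
{Bravo, Charlie, Delta}: M1→Charlie 7·4=28, M2→Charlie 2·4=8, M3→Delta 2·19=38, M4→Charlie 5·5=25, M5→Bravo 7·19=133. Service 232; fixed 33; total 265.
{Alpha, Bravo, Charlie, Delta}: M1→Charlie 7·4=28, M2→Charlie 2·4=8, M3→Delta 2·19=38, M4→Charlie 5·5=25, M5→Bravo 7·19=133. Service 232; fixed 42; total 274.
No other subset beats 251.

Open Charlie and Delta; minimum total cost 251.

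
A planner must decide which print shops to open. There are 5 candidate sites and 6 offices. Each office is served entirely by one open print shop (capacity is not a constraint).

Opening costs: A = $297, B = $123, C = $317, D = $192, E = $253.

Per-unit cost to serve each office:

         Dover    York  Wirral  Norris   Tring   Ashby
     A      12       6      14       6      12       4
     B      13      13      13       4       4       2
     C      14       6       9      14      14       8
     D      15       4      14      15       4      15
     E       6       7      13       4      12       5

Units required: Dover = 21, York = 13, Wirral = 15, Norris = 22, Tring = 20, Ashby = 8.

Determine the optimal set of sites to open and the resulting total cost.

For any fixed open set, each office goes to its cheapest open site; total = fixed + service.
{B}: Dover→B 13·21=273, York→B 13·13=169, Wirral→B 13·15=195, Norris→B 4·22=88, Tring→B 4·20=80, Ashby→B 2·8=16. Service 821; fixed 123; total 944.
{B, E}: service 596 + fixed 376 = 972
{B, D}: service 704 + fixed 315 = 1019
{A, B, C, D, E}: Dover→E 6·21=126, York→D 4·13=52, Wirral→C 9·15=135, Norris→B 4·22=88, Tring→B 4·20=80, Ashby→B 2·8=16. Service 497; fixed 1182; total 1679.
No other subset beats 944.

Open B only; minimum total cost 944.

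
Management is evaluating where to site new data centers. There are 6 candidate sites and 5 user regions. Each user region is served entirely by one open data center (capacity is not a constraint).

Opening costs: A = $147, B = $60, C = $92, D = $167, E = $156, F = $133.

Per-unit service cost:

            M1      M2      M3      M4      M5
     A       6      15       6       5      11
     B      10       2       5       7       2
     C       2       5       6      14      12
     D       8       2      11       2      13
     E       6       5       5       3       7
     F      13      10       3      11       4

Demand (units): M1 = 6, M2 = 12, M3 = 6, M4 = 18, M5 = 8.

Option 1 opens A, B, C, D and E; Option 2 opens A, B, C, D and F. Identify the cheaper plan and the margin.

Option 2 is cheaper by 35.

Option 1: {A, B, C, D, E}: M1→C 2·6=12, M2→B 2·12=24, M3→B 5·6=30, M4→D 2·18=36, M5→B 2·8=16. Service 118; fixed 622; total 740.
Option 2: {A, B, C, D, F}: M1→C 2·6=12, M2→B 2·12=24, M3→F 3·6=18, M4→D 2·18=36, M5→B 2·8=16. Service 106; fixed 599; total 705.
Difference: |740 − 705| = 35.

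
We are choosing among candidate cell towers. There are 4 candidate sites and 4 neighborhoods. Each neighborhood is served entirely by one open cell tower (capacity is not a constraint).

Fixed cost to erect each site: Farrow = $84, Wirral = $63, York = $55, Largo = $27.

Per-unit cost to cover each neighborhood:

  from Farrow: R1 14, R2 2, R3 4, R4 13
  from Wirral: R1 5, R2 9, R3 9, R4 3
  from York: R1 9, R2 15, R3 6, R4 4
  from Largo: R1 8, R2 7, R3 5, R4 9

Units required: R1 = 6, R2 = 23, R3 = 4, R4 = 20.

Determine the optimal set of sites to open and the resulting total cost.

For any fixed open set, each neighborhood goes to its cheapest open site; total = fixed + service.
{Farrow, Wirral}: R1→Wirral 5·6=30, R2→Farrow 2·23=46, R3→Farrow 4·4=16, R4→Wirral 3·20=60. Service 152; fixed 147; total 299.
{Farrow, Wirral, Largo}: service 152 + fixed 174 = 326
{Farrow, York}: service 196 + fixed 139 = 335
{Farrow, Wirral, York, Largo}: service 152 + fixed 229 = 381
No other subset beats 299.

Open Farrow and Wirral; minimum total cost 299.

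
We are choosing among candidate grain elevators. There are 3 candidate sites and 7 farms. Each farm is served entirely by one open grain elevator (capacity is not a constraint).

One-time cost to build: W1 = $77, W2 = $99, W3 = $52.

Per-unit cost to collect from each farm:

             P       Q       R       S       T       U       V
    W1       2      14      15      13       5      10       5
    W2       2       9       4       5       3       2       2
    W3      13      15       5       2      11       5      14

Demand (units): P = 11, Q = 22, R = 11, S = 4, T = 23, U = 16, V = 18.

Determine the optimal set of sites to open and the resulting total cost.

For any fixed open set, each farm goes to its cheapest open site; total = fixed + service.
{W2}: P→W2 2·11=22, Q→W2 9·22=198, R→W2 4·11=44, S→W2 5·4=20, T→W2 3·23=69, U→W2 2·16=32, V→W2 2·18=36. Service 421; fixed 99; total 520.
{W2, W3}: service 409 + fixed 151 = 560
{W1, W2}: service 421 + fixed 176 = 597
{W1, W2, W3}: service 409 + fixed 228 = 637
(All 7 nonempty subsets were checked; W2 only is lowest.)

Open W2 only; minimum total cost 520.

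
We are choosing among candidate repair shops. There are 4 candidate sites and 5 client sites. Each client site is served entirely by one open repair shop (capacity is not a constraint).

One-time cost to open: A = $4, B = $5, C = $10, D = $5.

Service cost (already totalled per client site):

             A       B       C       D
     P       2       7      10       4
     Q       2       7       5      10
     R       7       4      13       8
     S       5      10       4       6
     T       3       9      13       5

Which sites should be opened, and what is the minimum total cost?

Open A only; minimum total cost 23.

For any fixed open set, each client site goes to its cheapest open site; total = fixed + service.
{A}: P→A 2, Q→A 2, R→A 7, S→A 5, T→A 3. Service 19; fixed 4; total 23.
{A, B}: P→A 2, Q→A 2, R→B 4, S→A 5, T→A 3. Service 16; fixed 9; total 25.
{A, D}: service 19 + fixed 9 = 28
{A, B, C, D}: service 15 + fixed 24 = 39
No other subset beats 23.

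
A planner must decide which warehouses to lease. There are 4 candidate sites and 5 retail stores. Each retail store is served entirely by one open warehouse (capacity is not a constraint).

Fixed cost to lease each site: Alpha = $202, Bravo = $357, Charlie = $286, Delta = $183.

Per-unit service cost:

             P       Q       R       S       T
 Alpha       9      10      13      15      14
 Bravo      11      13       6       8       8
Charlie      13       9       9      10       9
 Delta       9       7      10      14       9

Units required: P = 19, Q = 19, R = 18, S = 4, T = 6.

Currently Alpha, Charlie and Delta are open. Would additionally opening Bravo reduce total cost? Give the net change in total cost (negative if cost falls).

Current service cost with {Alpha, Charlie, Delta}: 560.
Adding Bravo: each retail store re-picks its cheapest; new service cost 492, saving 68.
Extra fixed cost: 357. Net change = 357 − 68 = 289.
(Totals: 1231 → 1520.)

No — net change +289 (cost rises by 289).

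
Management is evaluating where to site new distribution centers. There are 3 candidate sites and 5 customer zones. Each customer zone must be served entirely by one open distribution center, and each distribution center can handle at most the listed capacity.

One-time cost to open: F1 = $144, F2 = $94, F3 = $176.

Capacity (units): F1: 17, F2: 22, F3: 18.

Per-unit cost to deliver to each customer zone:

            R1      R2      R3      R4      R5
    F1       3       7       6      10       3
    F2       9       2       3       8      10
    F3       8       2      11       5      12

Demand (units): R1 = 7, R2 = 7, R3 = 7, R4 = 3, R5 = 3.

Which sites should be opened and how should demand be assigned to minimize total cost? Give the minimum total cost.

Open {F1, F2}: R1→F1 3·7=21, R2→F2 2·7=14, R3→F2 3·7=21, R4→F2 8·3=24, R5→F1 3·3=9.
Loads: F1 carries 10/17, F2 carries 17/22. Service 89; fixed 238; total 327.
Next best feasible plan costs 333.

Minimum total cost: 327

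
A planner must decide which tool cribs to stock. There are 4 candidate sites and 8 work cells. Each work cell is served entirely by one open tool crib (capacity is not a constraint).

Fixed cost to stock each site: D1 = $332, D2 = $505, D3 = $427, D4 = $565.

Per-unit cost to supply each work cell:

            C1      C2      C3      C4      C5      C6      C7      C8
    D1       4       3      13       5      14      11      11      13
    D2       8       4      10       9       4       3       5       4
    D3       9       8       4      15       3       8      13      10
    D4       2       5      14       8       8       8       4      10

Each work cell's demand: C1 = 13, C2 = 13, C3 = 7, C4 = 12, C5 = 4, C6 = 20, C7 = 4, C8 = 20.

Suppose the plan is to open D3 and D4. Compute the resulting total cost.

Each work cell is assigned to its cheapest site among the open ones.
{D3, D4}: C1→D4 2·13=26, C2→D4 5·13=65, C3→D3 4·7=28, C4→D4 8·12=96, C5→D3 3·4=12, C6→D3 8·20=160, C7→D4 4·4=16, C8→D3 10·20=200. Service 603; fixed 992; total 1595.

Total cost: 1595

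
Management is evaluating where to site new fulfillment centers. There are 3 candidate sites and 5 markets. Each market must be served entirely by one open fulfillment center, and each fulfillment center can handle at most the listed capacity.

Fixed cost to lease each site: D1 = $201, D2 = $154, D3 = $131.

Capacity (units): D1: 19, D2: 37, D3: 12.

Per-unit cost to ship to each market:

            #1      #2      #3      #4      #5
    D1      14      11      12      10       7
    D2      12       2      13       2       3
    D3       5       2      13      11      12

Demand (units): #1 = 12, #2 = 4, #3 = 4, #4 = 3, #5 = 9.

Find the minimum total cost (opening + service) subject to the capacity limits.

Open {D2}: #1→D2 12·12=144, #2→D2 2·4=8, #3→D2 13·4=52, #4→D2 2·3=6, #5→D2 3·9=27.
Loads: D2 carries 32/37. Service 237; fixed 154; total 391.
Next best feasible plan costs 438.

Minimum total cost: 391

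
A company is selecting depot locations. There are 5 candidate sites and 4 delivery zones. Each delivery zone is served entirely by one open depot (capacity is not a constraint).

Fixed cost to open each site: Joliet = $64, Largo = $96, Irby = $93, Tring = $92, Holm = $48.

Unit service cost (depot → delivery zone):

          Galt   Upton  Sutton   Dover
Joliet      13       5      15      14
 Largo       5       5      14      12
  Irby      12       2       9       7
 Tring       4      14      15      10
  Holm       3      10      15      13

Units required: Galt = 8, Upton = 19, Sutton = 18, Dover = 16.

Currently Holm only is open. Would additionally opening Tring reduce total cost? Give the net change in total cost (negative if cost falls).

No — net change +44 (cost rises by 44).

Current service cost with {Holm}: 692.
Adding Tring: each delivery zone re-picks its cheapest; new service cost 644, saving 48.
Extra fixed cost: 92. Net change = 92 − 48 = 44.
(Totals: 740 → 784.)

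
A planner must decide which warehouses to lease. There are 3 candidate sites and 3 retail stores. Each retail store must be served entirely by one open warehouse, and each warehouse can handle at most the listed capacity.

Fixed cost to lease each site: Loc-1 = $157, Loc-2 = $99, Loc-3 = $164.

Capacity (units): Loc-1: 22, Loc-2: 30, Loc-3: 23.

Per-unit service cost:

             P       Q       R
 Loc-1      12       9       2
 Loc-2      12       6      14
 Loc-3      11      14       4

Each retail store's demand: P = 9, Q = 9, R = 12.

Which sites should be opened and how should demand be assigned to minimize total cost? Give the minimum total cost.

Minimum total cost: 429

Open {Loc-2}: P→Loc-2 12·9=108, Q→Loc-2 6·9=54, R→Loc-2 14·12=168.
Loads: Loc-2 carries 30/30. Service 330; fixed 99; total 429.
Next best feasible plan costs 442.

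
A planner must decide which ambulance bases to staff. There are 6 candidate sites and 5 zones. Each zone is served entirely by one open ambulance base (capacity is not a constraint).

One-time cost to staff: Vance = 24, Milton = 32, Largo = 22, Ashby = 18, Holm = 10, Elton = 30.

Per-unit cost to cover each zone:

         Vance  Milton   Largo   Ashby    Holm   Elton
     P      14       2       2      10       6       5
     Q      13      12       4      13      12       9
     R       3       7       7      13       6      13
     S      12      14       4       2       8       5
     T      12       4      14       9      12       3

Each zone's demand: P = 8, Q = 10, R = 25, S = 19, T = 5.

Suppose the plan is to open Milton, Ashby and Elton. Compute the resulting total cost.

Total cost: 414

Each zone is assigned to its cheapest site among the open ones.
{Milton, Ashby, Elton}: P→Milton 2·8=16, Q→Elton 9·10=90, R→Milton 7·25=175, S→Ashby 2·19=38, T→Elton 3·5=15. Service 334; fixed 80; total 414.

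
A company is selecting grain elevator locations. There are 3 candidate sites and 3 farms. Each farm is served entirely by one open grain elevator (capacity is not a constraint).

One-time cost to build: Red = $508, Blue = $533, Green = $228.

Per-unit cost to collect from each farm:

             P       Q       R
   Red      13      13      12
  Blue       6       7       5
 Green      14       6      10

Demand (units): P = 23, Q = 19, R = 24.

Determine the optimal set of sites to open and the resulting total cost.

For any fixed open set, each farm goes to its cheapest open site; total = fixed + service.
{Green}: P→Green 14·23=322, Q→Green 6·19=114, R→Green 10·24=240. Service 676; fixed 228; total 904.
{Blue}: service 391 + fixed 533 = 924
{Blue, Green}: service 372 + fixed 761 = 1133
{Red, Blue, Green}: service 372 + fixed 1269 = 1641
No other subset beats 904.

Open Green only; minimum total cost 904.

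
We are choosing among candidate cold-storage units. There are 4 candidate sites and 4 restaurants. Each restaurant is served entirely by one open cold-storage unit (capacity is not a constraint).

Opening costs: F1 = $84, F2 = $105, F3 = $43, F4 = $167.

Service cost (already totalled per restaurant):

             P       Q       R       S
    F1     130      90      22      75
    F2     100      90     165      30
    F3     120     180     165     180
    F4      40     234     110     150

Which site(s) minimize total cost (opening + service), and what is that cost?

For any fixed open set, each restaurant goes to its cheapest open site; total = fixed + service.
{F1}: P→F1 130, Q→F1 90, R→F1 22, S→F1 75. Service 317; fixed 84; total 401.
{F1, F2}: service 242 + fixed 189 = 431
{F1, F3}: P→F3 120, Q→F1 90, R→F1 22, S→F1 75. Service 307; fixed 127; total 434.
{F1, F2, F3, F4}: service 182 + fixed 399 = 581
(All 15 nonempty subsets were checked; F1 only is lowest.)

Open F1 only; minimum total cost 401.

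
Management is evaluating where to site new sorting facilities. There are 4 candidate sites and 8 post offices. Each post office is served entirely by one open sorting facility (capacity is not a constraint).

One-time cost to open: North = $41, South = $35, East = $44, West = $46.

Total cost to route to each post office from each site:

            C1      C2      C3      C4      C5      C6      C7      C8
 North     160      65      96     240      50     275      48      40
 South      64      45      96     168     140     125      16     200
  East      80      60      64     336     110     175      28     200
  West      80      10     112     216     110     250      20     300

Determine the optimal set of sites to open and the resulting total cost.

Open North and South; minimum total cost 680.

For any fixed open set, each post office goes to its cheapest open site; total = fixed + service.
{North, South}: C1→South 64, C2→South 45, C3→North 96, C4→South 168, C5→North 50, C6→South 125, C7→South 16, C8→North 40. Service 604; fixed 76; total 680.
{North, South, West}: service 569 + fixed 122 = 691
{North, South, East}: C1→South 64, C2→South 45, C3→East 64, C4→South 168, C5→North 50, C6→South 125, C7→South 16, C8→North 40. Service 572; fixed 120; total 692.
{North, South, East, West}: service 537 + fixed 166 = 703
No other subset beats 680.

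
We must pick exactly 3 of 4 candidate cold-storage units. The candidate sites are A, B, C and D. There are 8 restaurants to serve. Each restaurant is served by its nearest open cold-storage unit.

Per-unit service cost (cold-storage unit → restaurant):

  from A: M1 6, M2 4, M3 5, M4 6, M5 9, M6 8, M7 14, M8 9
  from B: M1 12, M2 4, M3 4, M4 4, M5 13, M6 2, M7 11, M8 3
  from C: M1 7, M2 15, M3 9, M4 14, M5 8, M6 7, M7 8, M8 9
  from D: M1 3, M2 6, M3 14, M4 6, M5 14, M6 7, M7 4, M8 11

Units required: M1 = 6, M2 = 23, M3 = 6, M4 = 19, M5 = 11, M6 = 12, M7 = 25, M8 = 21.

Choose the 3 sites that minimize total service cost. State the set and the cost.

With exactly 3 open, each restaurant uses its cheapest among the chosen.
{B, C, D}: M1→D 3·6=18, M2→B 4·23=92, M3→B 4·6=24, M4→B 4·19=76, M5→C 8·11=88, M6→B 2·12=24, M7→D 4·25=100, M8→B 3·21=63. Service cost 485.
{A, B, D}: service cost 496
{A, B, C}: service cost 603
Among all 4 size-3 choices, {B, C, D} is lowest.

Choose B, C and D; total service cost 485.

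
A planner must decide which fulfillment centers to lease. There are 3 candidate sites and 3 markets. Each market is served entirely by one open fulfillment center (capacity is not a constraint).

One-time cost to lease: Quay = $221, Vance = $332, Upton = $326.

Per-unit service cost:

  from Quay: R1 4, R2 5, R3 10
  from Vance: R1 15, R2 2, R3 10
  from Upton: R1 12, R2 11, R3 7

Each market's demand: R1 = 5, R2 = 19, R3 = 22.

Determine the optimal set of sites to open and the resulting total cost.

Open Quay only; minimum total cost 556.

For any fixed open set, each market goes to its cheapest open site; total = fixed + service.
{Quay}: R1→Quay 4·5=20, R2→Quay 5·19=95, R3→Quay 10·22=220. Service 335; fixed 221; total 556.
{Vance}: service 333 + fixed 332 = 665
{Upton}: service 423 + fixed 326 = 749
{Quay, Vance, Upton}: service 212 + fixed 879 = 1091
No other subset beats 556.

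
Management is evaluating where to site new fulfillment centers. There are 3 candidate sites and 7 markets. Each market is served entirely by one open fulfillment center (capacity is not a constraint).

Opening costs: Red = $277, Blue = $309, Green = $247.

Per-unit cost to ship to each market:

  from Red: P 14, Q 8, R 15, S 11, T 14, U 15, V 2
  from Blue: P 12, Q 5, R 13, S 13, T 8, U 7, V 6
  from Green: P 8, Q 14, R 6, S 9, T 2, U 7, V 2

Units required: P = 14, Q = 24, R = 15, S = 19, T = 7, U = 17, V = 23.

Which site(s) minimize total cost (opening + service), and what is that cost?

For any fixed open set, each market goes to its cheapest open site; total = fixed + service.
{Green}: P→Green 8·14=112, Q→Green 14·24=336, R→Green 6·15=90, S→Green 9·19=171, T→Green 2·7=14, U→Green 7·17=119, V→Green 2·23=46. Service 888; fixed 247; total 1135.
{Blue, Green}: service 672 + fixed 556 = 1228
{Red, Green}: P→Green 8·14=112, Q→Red 8·24=192, R→Green 6·15=90, S→Green 9·19=171, T→Green 2·7=14, U→Green 7·17=119, V→Red 2·23=46. Service 744; fixed 524; total 1268.
{Red, Blue, Green}: P→Green 8·14=112, Q→Blue 5·24=120, R→Green 6·15=90, S→Green 9·19=171, T→Green 2·7=14, U→Blue 7·17=119, V→Red 2·23=46. Service 672; fixed 833; total 1505.
(All 7 nonempty subsets were checked; Green only is lowest.)

Open Green only; minimum total cost 1135.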